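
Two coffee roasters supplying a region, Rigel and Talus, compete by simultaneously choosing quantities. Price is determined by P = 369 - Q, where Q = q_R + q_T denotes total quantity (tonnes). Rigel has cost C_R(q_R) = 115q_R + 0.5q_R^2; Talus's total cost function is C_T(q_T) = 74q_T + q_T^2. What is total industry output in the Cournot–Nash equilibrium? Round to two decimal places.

Rigel's profit: π_R = (369 - Q)q_R - (115q_R + (1/2)q_R²). Setting ∂π_R/∂q_R = 0: 254 - 3q_R - (q_T) = 0.
Talus's first-order condition: 295 - 4q_T - (q_R) = 0.
So q_R = (254 - q_T)/3 and q_T = (295 - q_R)/4.
Substituting one into the other gives q_R = 721/11 and q_T = 631/11.
Total output Q = 721/11 + 631/11 = 1352/11.

122.91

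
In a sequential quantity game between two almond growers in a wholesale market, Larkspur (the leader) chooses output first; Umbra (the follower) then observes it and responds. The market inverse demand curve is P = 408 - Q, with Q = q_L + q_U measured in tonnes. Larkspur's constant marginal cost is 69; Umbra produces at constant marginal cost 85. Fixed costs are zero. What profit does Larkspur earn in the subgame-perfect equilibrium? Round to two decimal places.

Solve by backward induction. Given q_L, the follower Umbra maximises π_U = (408 - q_L - q_U)q_U - 85q_U.
Setting the follower's marginal profit to zero, 323 - q_L - 2q_U = 0, i.e. q_U = (323 - q_L)/2.
The leader anticipates this reaction. Substituting into P = 408 - Q gives P = 493/2 - (1/2)q_L, so π_L = (493/2 - (1/2)q_L)q_L - 69q_L.
Leader FOC: 355/2 - q_L = 0, so q_L = 355/2.
Then q_U = (323 - 355/2)/2 = 291/4.
Price P = 408 - 1001/4 = 631/4.
Larkspur's profit: (631/4 - 69)·(355/2) = 15753.1250.

15753.13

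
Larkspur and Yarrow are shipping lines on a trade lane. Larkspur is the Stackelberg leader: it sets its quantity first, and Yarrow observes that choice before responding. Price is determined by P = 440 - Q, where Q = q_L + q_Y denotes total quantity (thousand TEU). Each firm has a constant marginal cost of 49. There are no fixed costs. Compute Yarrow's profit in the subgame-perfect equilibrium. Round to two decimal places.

9555.06

Solve by backward induction. Given q_L, the follower Yarrow maximises π_Y = (440 - q_L - q_Y)q_Y - 49q_Y.
Setting the follower's marginal profit to zero, 391 - q_L - 2q_Y = 0, i.e. q_Y = (391 - q_L)/2.
Larkspur substitutes q_Y(q_L) into its own profit: π_L = q_L(440 - q_L - (391 - q_L)/2) - 49q_L = (489/2 - (1/2)q_L)q_L - 49q_L.
The leader's first-order condition 391/2 - q_L = 0 yields q_L = 391/2.
Then q_Y = (391 - 391/2)/2 = 391/4.
Price P = 440 - 1173/4 = 587/4.
Yarrow's profit: (587/4 - 49)·(391/4) = 9555.0625.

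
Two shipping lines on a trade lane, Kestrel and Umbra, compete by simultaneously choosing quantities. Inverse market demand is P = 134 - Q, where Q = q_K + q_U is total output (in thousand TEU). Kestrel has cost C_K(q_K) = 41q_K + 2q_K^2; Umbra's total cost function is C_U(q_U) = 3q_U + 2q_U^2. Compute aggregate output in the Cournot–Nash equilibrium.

32

Kestrel's profit: π_K = (134 - Q)q_K - (41q_K + 2q_K²). Setting ∂π_K/∂q_K = 0: 93 - 6q_K - (q_U) = 0.
Umbra's first-order condition: 131 - 6q_U - (q_K) = 0.
So q_K = (93 - q_U)/6 and q_U = (131 - q_K)/6.
Substituting one into the other gives q_K = 61/5 and q_U = 99/5.
Total output Q = 61/5 + 99/5 = 32.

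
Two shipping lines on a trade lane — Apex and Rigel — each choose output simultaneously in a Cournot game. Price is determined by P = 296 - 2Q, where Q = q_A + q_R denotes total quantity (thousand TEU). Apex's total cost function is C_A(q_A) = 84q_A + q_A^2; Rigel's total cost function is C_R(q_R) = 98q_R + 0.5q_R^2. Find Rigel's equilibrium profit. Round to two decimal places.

2158.64

Apex's profit: π_A = (296 - 2Q)q_A - (84q_A + q_A²). Setting ∂π_A/∂q_A = 0: 212 - 6q_A - 2(q_R) = 0.
Rigel's first-order condition: 198 - 5q_R - 2(q_A) = 0.
So q_A = (212 - 2q_R)/6 and q_R = (198 - 2q_A)/5.
Substituting one into the other gives q_A = 332/13 and q_R = 382/13.
Price P = 296 - 2·(714/13) = 186.1538.
Rigel's profit: 186.1538·(382/13) - 98·(382/13) - (1/2)(382/13)² = 2158.6391.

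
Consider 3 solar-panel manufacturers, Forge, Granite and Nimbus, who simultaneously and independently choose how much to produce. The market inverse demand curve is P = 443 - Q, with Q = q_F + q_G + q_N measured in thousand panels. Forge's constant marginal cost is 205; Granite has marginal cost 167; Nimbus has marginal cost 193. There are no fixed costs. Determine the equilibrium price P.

252

Forge's profit: π_F = (443 - Q)q_F - (205q_F). Setting ∂π_F/∂q_F = 0: 238 - 2q_F - (q_G + q_N) = 0.
Granite's first-order condition: 276 - 2q_G - (q_F + q_N) = 0.
Nimbus's first-order condition: 250 - 2q_N - (q_F + q_G) = 0.
Adding the 3 conditions: 764 − 2Q − 2Q = 0, i.e. Q = 191.
Back-substituting: q_F = (238 − 191) = 47, q_G = (276 − 191) = 85, q_N = (250 − 191) = 59.
Total output Q = 191, so price P = 443 - 191 = 252.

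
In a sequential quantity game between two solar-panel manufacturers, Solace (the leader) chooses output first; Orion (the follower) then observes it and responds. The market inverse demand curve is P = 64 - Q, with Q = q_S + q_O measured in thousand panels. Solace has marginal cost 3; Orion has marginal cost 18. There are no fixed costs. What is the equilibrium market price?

22

Solve by backward induction. Given q_S, the follower Orion maximises π_O = (64 - q_S - q_O)q_O - 18q_O.
Setting the follower's marginal profit to zero, 46 - q_S - 2q_O = 0, i.e. q_O = (46 - q_S)/2.
The leader anticipates this reaction. Substituting into P = 64 - Q gives P = 41 - (1/2)q_S, so π_S = (41 - (1/2)q_S)q_S - 3q_S.
The leader's first-order condition 38 - q_S = 0 yields q_S = 38.
Then q_O = (46 - 38)/2 = 4.
Total output Q = 42, so price P = 64 - 42 = 22.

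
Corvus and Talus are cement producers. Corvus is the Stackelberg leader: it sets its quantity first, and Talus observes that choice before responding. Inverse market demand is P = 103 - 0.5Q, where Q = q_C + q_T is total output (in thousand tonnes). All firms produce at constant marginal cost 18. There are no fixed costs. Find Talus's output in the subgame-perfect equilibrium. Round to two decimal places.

Solve by backward induction. Given q_C, the follower Talus maximises π_T = (103 - (1/2)q_C - (1/2)q_T)q_T - 18q_T.
Follower FOC: 85 - (1/2)q_C - q_T = 0, so q_T(q_C) = (85 - (1/2)q_C).
Corvus substitutes q_T(q_C) into its own profit: π_C = q_C(103 - (1/2)q_C - (85 - (1/2)q_C)/2) - 18q_C = (121/2 - (1/4)q_C)q_C - 18q_C.
Maximising: ∂π_C/∂q_C = 85/2 - (1/2)q_C = 0, giving q_C = 85.
Then q_T = (85 - (1/2)·85) = 85/2.

42.50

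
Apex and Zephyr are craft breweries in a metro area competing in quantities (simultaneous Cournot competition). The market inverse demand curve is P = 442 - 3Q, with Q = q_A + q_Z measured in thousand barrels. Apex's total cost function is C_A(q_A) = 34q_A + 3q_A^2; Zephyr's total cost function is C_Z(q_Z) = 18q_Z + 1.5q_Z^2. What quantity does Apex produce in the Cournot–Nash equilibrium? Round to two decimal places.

24.24

Apex's profit: π_A = (442 - 3Q)q_A - (34q_A + 3q_A²). Setting ∂π_A/∂q_A = 0: 408 - 12q_A - 3(q_Z) = 0.
Zephyr's first-order condition: 424 - 9q_Z - 3(q_A) = 0.
Rearranging gives the reaction functions q_A = (408 - 3q_Z)/12 and q_Z = (424 - 3q_A)/9.
Solving the pair: q_A = 800/33, q_Z = 1288/33.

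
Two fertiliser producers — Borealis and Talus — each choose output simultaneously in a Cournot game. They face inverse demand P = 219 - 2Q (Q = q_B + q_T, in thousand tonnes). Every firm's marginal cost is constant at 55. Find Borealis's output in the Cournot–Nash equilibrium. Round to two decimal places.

A representative firm's profit is π_i = q_i(219 - 2Q) - 55q_i.
First-order condition (treating rivals' output as given): 164 - 4q_i - 2q_j = 0.
By symmetry each firm produces the same amount; substituting q_j = q_i yields q_i = 164/6 = 82/3.

27.33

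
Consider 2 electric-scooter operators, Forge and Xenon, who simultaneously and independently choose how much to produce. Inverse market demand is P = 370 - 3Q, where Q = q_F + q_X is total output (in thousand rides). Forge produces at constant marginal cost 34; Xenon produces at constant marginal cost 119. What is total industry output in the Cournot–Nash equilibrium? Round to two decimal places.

65.22

Forge's profit: π_F = (370 - 3Q)q_F - (34q_F). Setting ∂π_F/∂q_F = 0: 336 - 6q_F - 3(q_X) = 0.
Xenon's first-order condition: 251 - 6q_X - 3(q_F) = 0.
So q_F = (336 - 3q_X)/6 and q_X = (251 - 3q_F)/6.
Substituting one into the other gives q_F = 421/9 and q_X = 166/9.
Total output Q = 421/9 + 166/9 = 587/9.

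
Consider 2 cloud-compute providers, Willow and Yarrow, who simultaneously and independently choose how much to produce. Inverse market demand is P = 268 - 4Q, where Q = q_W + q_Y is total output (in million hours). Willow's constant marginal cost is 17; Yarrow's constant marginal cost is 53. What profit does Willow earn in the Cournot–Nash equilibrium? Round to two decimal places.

Willow's profit: π_W = (268 - 4Q)q_W - (17q_W). Setting ∂π_W/∂q_W = 0: 251 - 8q_W - 4(q_Y) = 0.
Yarrow's first-order condition: 215 - 8q_Y - 4(q_W) = 0.
Best responses: q_W = (251 - 4q_Y)/8, q_Y = (215 - 4q_W)/8.
Substituting one into the other gives q_W = 287/12 and q_Y = 179/12.
Price P = 268 - 4·(233/6) = 338/3.
Willow's profit: (338/3 - 17)·(287/12) = 2288.0278.

2288.03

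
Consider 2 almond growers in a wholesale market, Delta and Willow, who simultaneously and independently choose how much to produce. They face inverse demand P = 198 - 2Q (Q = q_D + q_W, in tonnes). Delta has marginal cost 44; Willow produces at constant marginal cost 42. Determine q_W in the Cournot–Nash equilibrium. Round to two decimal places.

Delta's profit: π_D = (198 - 2Q)q_D - (44q_D). Setting ∂π_D/∂q_D = 0: 154 - 4q_D - 2(q_W) = 0.
Willow's first-order condition: 156 - 4q_W - 2(q_D) = 0.
Best responses: q_D = (154 - 2q_W)/4, q_W = (156 - 2q_D)/4.
Solving the pair: q_D = 76/3, q_W = 79/3.

26.33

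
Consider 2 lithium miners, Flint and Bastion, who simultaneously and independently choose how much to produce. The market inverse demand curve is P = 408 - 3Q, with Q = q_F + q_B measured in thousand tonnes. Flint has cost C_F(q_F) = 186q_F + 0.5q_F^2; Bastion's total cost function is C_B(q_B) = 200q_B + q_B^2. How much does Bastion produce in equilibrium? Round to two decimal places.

16.81

Flint's profit: π_F = (408 - 3Q)q_F - (186q_F + (1/2)q_F²). Setting ∂π_F/∂q_F = 0: 222 - 7q_F - 3(q_B) = 0.
Bastion's profit: π_B = (408 - 3Q)q_B - (200q_B + q_B²). Setting ∂π_B/∂q_B = 0: 208 - 8q_B - 3(q_F) = 0.
Best responses: q_F = (222 - 3q_B)/7, q_B = (208 - 3q_F)/8.
Substituting one into the other gives q_F = 1152/47 and q_B = 790/47.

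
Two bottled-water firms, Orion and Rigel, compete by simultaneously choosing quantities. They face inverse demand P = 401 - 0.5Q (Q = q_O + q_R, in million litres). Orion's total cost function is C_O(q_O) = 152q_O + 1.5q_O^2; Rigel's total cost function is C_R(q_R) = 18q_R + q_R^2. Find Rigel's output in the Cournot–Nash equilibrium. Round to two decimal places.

Orion's profit: π_O = (401 - 0.5Q)q_O - (152q_O + (3/2)q_O²). Setting ∂π_O/∂q_O = 0: 249 - 4q_O - (1/2)(q_R) = 0.
Rigel's first-order condition: 383 - 3q_R - (1/2)(q_O) = 0.
Rearranging gives the reaction functions q_O = (249 - (1/2)q_R)/4 and q_R = (383 - (1/2)q_O)/3.
Solving the pair: q_O = 47.2766, q_R = 119.7872.

119.79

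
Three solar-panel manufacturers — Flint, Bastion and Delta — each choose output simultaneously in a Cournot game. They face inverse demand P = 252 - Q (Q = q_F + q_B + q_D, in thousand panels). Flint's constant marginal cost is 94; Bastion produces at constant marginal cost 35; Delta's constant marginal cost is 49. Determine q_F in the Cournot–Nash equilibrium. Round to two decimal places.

13.50

Flint's profit: π_F = (252 - Q)q_F - (94q_F). Setting ∂π_F/∂q_F = 0: 158 - 2q_F - (q_B + q_D) = 0.
Bastion's first-order condition: 217 - 2q_B - (q_F + q_D) = 0.
Delta's profit: π_D = (252 - Q)q_D - (49q_D). Setting ∂π_D/∂q_D = 0: 203 - 2q_D - (q_F + q_B) = 0.
Adding the 3 first-order conditions: 578 − 4Q = 0, so Q = 289/2.
Back-substituting: q_F = (158 − 289/2) = 27/2, q_B = (217 − 289/2) = 145/2, q_D = (203 − 289/2) = 117/2.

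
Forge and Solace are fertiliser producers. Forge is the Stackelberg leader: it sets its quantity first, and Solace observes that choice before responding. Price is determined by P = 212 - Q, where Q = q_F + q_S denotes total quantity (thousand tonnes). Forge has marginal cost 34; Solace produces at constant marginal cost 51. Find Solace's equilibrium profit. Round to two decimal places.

1008.06

The follower Solace best-responds to any q_F: π_S = (212 - Q)q_S - 51q_S.
∂π_S/∂q_S = 161 - q_F - 2q_S = 0 gives the reaction function q_S = (161 - q_F)/2.
The leader anticipates this reaction. Substituting into P = 212 - Q gives P = 263/2 - (1/2)q_F, so π_F = (263/2 - (1/2)q_F)q_F - 34q_F.
The leader's first-order condition 195/2 - q_F = 0 yields q_F = 195/2.
Then q_S = (161 - 195/2)/2 = 127/4.
Price P = 212 - 517/4 = 331/4.
Solace's profit: (331/4 - 51)·(127/4) = 1008.0625.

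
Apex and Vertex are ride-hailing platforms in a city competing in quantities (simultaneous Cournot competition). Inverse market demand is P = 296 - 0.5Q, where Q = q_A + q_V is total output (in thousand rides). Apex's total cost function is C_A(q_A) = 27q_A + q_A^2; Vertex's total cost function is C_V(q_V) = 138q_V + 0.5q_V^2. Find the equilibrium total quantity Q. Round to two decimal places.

138.87

Apex's profit: π_A = (296 - 0.5Q)q_A - (27q_A + q_A²). Setting ∂π_A/∂q_A = 0: 269 - 3q_A - (1/2)(q_V) = 0.
Vertex's first-order condition: 158 - 2q_V - (1/2)(q_A) = 0.
So q_A = (269 - (1/2)q_V)/3 and q_V = (158 - (1/2)q_A)/2.
Solving the pair: q_A = 1836/23, q_V = 1358/23.
Total output Q = 1836/23 + 1358/23 = 138.8696.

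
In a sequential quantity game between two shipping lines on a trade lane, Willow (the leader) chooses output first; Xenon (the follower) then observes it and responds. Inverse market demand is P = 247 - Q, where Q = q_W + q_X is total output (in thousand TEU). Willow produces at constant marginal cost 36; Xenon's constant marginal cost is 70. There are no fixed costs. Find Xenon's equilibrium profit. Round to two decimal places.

The follower Xenon best-responds to any q_W: π_X = (247 - Q)q_X - 70q_X.
Setting the follower's marginal profit to zero, 177 - q_W - 2q_X = 0, i.e. q_X = (177 - q_W)/2.
The leader anticipates this reaction. Substituting into P = 247 - Q gives P = 317/2 - (1/2)q_W, so π_W = (317/2 - (1/2)q_W)q_W - 36q_W.
Maximising: ∂π_W/∂q_W = 245/2 - q_W = 0, giving q_W = 245/2.
Then q_X = (177 - 245/2)/2 = 109/4.
Price P = 247 - 599/4 = 389/4.
Xenon's profit: (389/4 - 70)·(109/4) = 742.5625.

742.56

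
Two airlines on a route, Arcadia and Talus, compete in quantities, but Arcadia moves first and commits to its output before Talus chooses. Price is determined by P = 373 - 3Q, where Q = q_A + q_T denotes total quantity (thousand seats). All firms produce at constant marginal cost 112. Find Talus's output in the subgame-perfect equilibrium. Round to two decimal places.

21.75

The follower Talus best-responds to any q_A: π_T = (373 - 3Q)q_T - 112q_T.
∂π_T/∂q_T = 261 - 3q_A - 6q_T = 0 gives the reaction function q_T = (261 - 3q_A)/6.
The leader anticipates this reaction. Substituting into P = 373 - 3Q gives P = 485/2 - (3/2)q_A, so π_A = (485/2 - (3/2)q_A)q_A - 112q_A.
The leader's first-order condition 261/2 - 3q_A = 0 yields q_A = 87/2.
Then q_T = (261 - 3·(87/2))/6 = 87/4.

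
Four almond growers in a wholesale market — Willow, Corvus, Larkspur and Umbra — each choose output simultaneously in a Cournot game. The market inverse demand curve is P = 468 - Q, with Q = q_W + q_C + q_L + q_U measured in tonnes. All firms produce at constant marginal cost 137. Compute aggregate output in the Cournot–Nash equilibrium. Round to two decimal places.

264.80

A representative firm's profit is π_i = q_i(468 - Q) - 137q_i.
Setting ∂π_i/∂q_i = 0 with rivals' quantities fixed: 331 - 2q_i - Σ_{j≠i} q_j = 0.
By symmetry each firm produces the same amount; substituting Σ_{j≠i} q_j = 3q_i yields q_i = 331/5.
Total output Q = 331/5 + 331/5 + 331/5 + 331/5 = 1324/5.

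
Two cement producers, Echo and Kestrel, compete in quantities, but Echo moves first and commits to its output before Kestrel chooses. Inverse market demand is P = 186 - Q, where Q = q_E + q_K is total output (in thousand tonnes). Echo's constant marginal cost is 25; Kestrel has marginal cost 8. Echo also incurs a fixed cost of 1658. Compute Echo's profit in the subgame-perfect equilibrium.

934

Solve by backward induction. Given q_E, the follower Kestrel maximises π_K = (186 - q_E - q_K)q_K - 8q_K.
∂π_K/∂q_K = 178 - q_E - 2q_K = 0 gives the reaction function q_K = (178 - q_E)/2.
Echo substitutes q_K(q_E) into its own profit: π_E = q_E(186 - q_E - (178 - q_E)/2) - 25q_E = (97 - (1/2)q_E)q_E - 25q_E.
Leader FOC: 72 - q_E = 0, so q_E = 72.
Then q_K = (178 - 72)/2 = 53.
Price P = 186 - 125 = 61.
Echo's profit: (61 - 25)·72 - 1658 = 934.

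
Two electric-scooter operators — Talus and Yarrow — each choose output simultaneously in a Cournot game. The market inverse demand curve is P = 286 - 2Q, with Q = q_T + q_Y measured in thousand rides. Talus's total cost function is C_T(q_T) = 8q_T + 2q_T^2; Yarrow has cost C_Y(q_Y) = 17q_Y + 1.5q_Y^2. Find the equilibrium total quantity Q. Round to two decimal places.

Talus's profit: π_T = (286 - 2Q)q_T - (8q_T + 2q_T²). Setting ∂π_T/∂q_T = 0: 278 - 8q_T - 2(q_Y) = 0.
Yarrow's first-order condition: 269 - 7q_Y - 2(q_T) = 0.
So q_T = (278 - 2q_Y)/8 and q_Y = (269 - 2q_T)/7.
Substituting one into the other gives q_T = 352/13 and q_Y = 399/13.
Total output Q = 352/13 + 399/13 = 751/13.

57.77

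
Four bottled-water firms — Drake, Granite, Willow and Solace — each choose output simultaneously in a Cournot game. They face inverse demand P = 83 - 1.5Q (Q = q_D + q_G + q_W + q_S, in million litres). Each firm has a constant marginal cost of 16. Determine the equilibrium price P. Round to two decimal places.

29.40

Each firm earns π_i = (83 - 1.5Q)q_i - 16q_i.
First-order condition (treating rivals' output as given): 67 - 3q_i - (3/2)·Σ_{j≠i} q_j = 0.
With identical firms every q_j equals q_i, so Σ_{j≠i} q_j = 3q_i and 67 = (15/2)q_i, giving q_i = 134/15.
Total output Q = 536/15, so price P = 83 - (3/2)·(536/15) = 147/5.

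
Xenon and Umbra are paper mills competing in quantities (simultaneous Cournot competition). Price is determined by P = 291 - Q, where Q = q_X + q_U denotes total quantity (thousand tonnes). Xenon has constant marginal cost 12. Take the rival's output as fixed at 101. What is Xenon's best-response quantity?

89

With the rival's output fixed at 101, Xenon's profit is π_X = (291 - 101 - q_X)q_X - (12q_X) = (190 - q_X)q_X - (12q_X).
∂π_X/∂q_X = 178 - 2q_X = 0, so q_X = 89.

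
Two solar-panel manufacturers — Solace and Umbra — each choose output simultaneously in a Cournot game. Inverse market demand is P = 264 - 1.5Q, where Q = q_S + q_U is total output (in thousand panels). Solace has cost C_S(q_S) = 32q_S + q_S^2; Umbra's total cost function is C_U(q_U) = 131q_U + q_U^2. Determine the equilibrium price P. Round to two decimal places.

Solace's profit: π_S = (264 - 1.5Q)q_S - (32q_S + q_S²). Setting ∂π_S/∂q_S = 0: 232 - 5q_S - (3/2)(q_U) = 0.
Umbra's profit: π_U = (264 - 1.5Q)q_U - (131q_U + q_U²). Setting ∂π_U/∂q_U = 0: 133 - 5q_U - (3/2)(q_S) = 0.
So q_S = (232 - (3/2)q_U)/5 and q_U = (133 - (3/2)q_S)/5.
Solving the pair: q_S = 42.2198, q_U = 1268/91.
Total output Q = 730/13, so price P = 264 - (3/2)·(730/13) = 179.7692.

179.77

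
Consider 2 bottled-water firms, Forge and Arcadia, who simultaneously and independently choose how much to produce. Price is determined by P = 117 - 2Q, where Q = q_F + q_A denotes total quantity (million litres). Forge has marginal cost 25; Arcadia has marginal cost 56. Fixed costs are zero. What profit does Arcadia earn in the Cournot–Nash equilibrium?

Forge's profit: π_F = (117 - 2Q)q_F - (25q_F). Setting ∂π_F/∂q_F = 0: 92 - 4q_F - 2(q_A) = 0.
Arcadia's profit: π_A = (117 - 2Q)q_A - (56q_A). Setting ∂π_A/∂q_A = 0: 61 - 4q_A - 2(q_F) = 0.
Best responses: q_F = (92 - 2q_A)/4, q_A = (61 - 2q_F)/4.
Solving the pair: q_F = 41/2, q_A = 5.
Price P = 117 - 2·(51/2) = 66.
Arcadia's profit: (66 - 56)·5 = 50.

50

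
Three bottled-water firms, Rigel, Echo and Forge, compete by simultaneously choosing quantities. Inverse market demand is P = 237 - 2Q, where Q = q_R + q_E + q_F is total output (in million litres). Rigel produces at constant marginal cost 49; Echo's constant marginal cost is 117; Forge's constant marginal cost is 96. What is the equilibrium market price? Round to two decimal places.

Rigel's profit: π_R = (237 - 2Q)q_R - (49q_R). Setting ∂π_R/∂q_R = 0: 188 - 4q_R - 2(q_E + q_F) = 0.
Echo's first-order condition: 120 - 4q_E - 2(q_R + q_F) = 0.
Forge's profit: π_F = (237 - 2Q)q_F - (96q_F). Setting ∂π_F/∂q_F = 0: 141 - 4q_F - 2(q_R + q_E) = 0.
Adding the 3 conditions: 449 − 4Q − 4Q = 0, i.e. Q = 449/8.
Back-substituting: q_R = (188 − 449/4)/2 = 303/8, q_E = (120 − 449/4)/2 = 31/8, q_F = (141 − 449/4)/2 = 115/8.
Total output Q = 449/8, so price P = 237 - 2·(449/8) = 499/4.

124.75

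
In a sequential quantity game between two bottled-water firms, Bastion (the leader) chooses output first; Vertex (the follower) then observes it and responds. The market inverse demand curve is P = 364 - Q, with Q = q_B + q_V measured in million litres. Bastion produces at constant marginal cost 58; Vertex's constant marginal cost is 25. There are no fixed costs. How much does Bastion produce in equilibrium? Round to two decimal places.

The follower Vertex best-responds to any q_B: π_V = (364 - Q)q_V - 25q_V.
Follower FOC: 339 - q_B - 2q_V = 0, so q_V(q_B) = (339 - q_B)/2.
The leader anticipates this reaction. Substituting into P = 364 - Q gives P = 389/2 - (1/2)q_B, so π_B = (389/2 - (1/2)q_B)q_B - 58q_B.
Leader FOC: 273/2 - q_B = 0, so q_B = 273/2.
Then q_V = (339 - 273/2)/2 = 405/4.

136.50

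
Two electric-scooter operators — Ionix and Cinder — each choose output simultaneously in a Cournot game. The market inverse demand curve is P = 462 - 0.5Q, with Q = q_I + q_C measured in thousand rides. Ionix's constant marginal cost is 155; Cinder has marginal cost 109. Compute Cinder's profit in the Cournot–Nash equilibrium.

Ionix's profit: π_I = (462 - 0.5Q)q_I - (155q_I). Setting ∂π_I/∂q_I = 0: 307 - q_I - (1/2)(q_C) = 0.
Cinder's first-order condition: 353 - q_C - (1/2)(q_I) = 0.
So q_I = (307 - (1/2)q_C) and q_C = (353 - (1/2)q_I).
Solving the pair: q_I = 174, q_C = 266.
Price P = 462 - (1/2)·440 = 242.
Cinder's profit: (242 - 109)·266 = 35378.

35378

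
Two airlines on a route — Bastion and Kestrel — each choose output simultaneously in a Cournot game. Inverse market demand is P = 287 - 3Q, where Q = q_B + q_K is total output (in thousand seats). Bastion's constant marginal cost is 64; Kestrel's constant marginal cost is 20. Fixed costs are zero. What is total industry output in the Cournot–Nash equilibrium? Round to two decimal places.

Bastion's profit: π_B = (287 - 3Q)q_B - (64q_B). Setting ∂π_B/∂q_B = 0: 223 - 6q_B - 3(q_K) = 0.
Kestrel's first-order condition: 267 - 6q_K - 3(q_B) = 0.
Best responses: q_B = (223 - 3q_K)/6, q_K = (267 - 3q_B)/6.
Substituting one into the other gives q_B = 179/9 and q_K = 311/9.
Total output Q = 179/9 + 311/9 = 490/9.

54.44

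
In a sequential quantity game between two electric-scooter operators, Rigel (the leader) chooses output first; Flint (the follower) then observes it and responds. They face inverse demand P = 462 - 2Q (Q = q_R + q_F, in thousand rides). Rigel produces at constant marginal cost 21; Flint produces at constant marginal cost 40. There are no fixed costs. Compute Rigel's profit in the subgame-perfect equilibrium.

Solve by backward induction. Given q_R, the follower Flint maximises π_F = (462 - 2q_R - 2q_F)q_F - 40q_F.
∂π_F/∂q_F = 422 - 2q_R - 4q_F = 0 gives the reaction function q_F = (422 - 2q_R)/4.
Rigel substitutes q_F(q_R) into its own profit: π_R = q_R(462 - 2q_R - (422 - 2q_R)/2) - 21q_R = (251 - q_R)q_R - 21q_R.
The leader's first-order condition 230 - 2q_R = 0 yields q_R = 115.
Then q_F = (422 - 2·115)/4 = 48.
Price P = 462 - 2·163 = 136.
Rigel's profit: (136 - 21)·115 = 13225.

13225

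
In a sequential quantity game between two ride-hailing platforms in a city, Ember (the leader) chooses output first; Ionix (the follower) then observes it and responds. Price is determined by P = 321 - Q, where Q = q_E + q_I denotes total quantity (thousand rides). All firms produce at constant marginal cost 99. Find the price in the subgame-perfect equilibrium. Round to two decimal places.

154.50

The follower Ionix best-responds to any q_E: π_I = (321 - Q)q_I - 99q_I.
Follower FOC: 222 - q_E - 2q_I = 0, so q_I(q_E) = (222 - q_E)/2.
Ember substitutes q_I(q_E) into its own profit: π_E = q_E(321 - q_E - (222 - q_E)/2) - 99q_E = (210 - (1/2)q_E)q_E - 99q_E.
The leader's first-order condition 111 - q_E = 0 yields q_E = 111.
Then q_I = (222 - 111)/2 = 111/2.
Total output Q = 333/2, so price P = 321 - 333/2 = 309/2.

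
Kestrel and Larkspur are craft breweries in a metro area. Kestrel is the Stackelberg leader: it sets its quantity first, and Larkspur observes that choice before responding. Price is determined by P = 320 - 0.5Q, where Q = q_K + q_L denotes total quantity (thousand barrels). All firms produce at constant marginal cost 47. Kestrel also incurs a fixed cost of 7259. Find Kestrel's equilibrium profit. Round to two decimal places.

11373.25

Solve by backward induction. Given q_K, the follower Larkspur maximises π_L = (320 - (1/2)q_K - (1/2)q_L)q_L - 47q_L.
∂π_L/∂q_L = 273 - (1/2)q_K - q_L = 0 gives the reaction function q_L = (273 - (1/2)q_K).
Kestrel substitutes q_L(q_K) into its own profit: π_K = q_K(320 - (1/2)q_K - (273 - (1/2)q_K)/2) - 47q_K = (367/2 - (1/4)q_K)q_K - 47q_K.
The leader's first-order condition 273/2 - (1/2)q_K = 0 yields q_K = 273.
Then q_L = (273 - (1/2)·273) = 273/2.
Price P = 320 - (1/2)·(819/2) = 461/4.
Kestrel's profit: (461/4 - 47)·273 - 7259 = 11373.2500.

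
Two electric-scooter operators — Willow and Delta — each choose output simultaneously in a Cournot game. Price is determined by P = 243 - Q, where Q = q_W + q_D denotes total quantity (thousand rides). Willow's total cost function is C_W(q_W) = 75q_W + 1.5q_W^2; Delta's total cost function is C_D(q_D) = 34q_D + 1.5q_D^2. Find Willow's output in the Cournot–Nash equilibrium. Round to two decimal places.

26.29

Willow's profit: π_W = (243 - Q)q_W - (75q_W + (3/2)q_W²). Setting ∂π_W/∂q_W = 0: 168 - 5q_W - (q_D) = 0.
Delta's profit: π_D = (243 - Q)q_D - (34q_D + (3/2)q_D²). Setting ∂π_D/∂q_D = 0: 209 - 5q_D - (q_W) = 0.
Rearranging gives the reaction functions q_W = (168 - q_D)/5 and q_D = (209 - q_W)/5.
Solving the pair: q_W = 631/24, q_D = 877/24.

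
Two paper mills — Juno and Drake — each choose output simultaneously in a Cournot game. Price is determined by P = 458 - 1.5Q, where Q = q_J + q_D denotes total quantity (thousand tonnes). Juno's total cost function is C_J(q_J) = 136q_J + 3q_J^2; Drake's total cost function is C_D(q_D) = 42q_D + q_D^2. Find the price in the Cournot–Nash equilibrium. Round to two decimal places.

Juno's profit: π_J = (458 - 1.5Q)q_J - (136q_J + 3q_J²). Setting ∂π_J/∂q_J = 0: 322 - 9q_J - (3/2)(q_D) = 0.
Drake's first-order condition: 416 - 5q_D - (3/2)(q_J) = 0.
Rearranging gives the reaction functions q_J = (322 - (3/2)q_D)/9 and q_D = (416 - (3/2)q_J)/5.
Substituting one into the other gives q_J = 23.0643 and q_D = 76.2807.
Total output Q = 99.3450, so price P = 458 - (3/2)·99.3450 = 308.9825.

308.98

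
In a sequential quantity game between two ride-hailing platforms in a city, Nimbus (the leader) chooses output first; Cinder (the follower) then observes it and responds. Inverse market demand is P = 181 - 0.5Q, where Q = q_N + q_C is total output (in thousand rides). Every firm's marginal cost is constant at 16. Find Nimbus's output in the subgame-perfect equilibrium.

165

The follower Cinder best-responds to any q_N: π_C = (181 - 0.5Q)q_C - 16q_C.
∂π_C/∂q_C = 165 - (1/2)q_N - q_C = 0 gives the reaction function q_C = (165 - (1/2)q_N).
The leader anticipates this reaction. Substituting into P = 181 - 0.5Q gives P = 197/2 - (1/4)q_N, so π_N = (197/2 - (1/4)q_N)q_N - 16q_N.
Maximising: ∂π_N/∂q_N = 165/2 - (1/2)q_N = 0, giving q_N = 165.
Then q_C = (165 - (1/2)·165) = 165/2.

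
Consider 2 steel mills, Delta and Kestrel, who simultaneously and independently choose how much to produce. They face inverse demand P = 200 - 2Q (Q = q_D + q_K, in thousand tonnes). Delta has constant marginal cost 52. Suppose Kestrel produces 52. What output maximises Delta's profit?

With the rival's output fixed at 52, Delta's profit is π_D = (200 - 2·52 - 2q_D)q_D - (52q_D) = (96 - 2q_D)q_D - (52q_D).
∂π_D/∂q_D = 44 - 4q_D = 0, so q_D = 11.

11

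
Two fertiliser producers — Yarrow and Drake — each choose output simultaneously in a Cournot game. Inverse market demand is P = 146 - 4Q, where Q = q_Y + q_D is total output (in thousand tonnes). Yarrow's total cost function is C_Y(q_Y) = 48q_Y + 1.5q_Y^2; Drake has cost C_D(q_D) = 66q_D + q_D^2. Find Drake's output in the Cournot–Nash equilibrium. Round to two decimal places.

Yarrow's profit: π_Y = (146 - 4Q)q_Y - (48q_Y + (3/2)q_Y²). Setting ∂π_Y/∂q_Y = 0: 98 - 11q_Y - 4(q_D) = 0.
Drake's first-order condition: 80 - 10q_D - 4(q_Y) = 0.
Rearranging gives the reaction functions q_Y = (98 - 4q_D)/11 and q_D = (80 - 4q_Y)/10.
Solving the pair: q_Y = 330/47, q_D = 244/47.

5.19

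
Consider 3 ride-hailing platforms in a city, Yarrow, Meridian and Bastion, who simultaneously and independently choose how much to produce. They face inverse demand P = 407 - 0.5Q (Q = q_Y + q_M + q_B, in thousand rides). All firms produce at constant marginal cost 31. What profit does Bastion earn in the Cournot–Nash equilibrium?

A representative firm's profit is π_i = q_i(407 - 0.5Q) - 31q_i.
Setting ∂π_i/∂q_i = 0 with rivals' quantities fixed: 376 - q_i - (1/2)·Σ_{j≠i} q_j = 0.
By symmetry each firm produces the same amount; substituting Σ_{j≠i} q_j = 2q_i yields q_i = 376/2 = 188.
Price P = 407 - (1/2)·564 = 125.
Bastion's profit: (125 - 31)·188 = 17672.

17672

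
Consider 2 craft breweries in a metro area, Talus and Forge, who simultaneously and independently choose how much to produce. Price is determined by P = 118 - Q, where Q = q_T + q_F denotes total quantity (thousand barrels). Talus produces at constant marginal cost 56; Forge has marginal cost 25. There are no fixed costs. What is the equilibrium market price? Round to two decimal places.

66.33

Talus's profit: π_T = (118 - Q)q_T - (56q_T). Setting ∂π_T/∂q_T = 0: 62 - 2q_T - (q_F) = 0.
Forge's first-order condition: 93 - 2q_F - (q_T) = 0.
So q_T = (62 - q_F)/2 and q_F = (93 - q_T)/2.
Substituting one into the other gives q_T = 31/3 and q_F = 124/3.
Total output Q = 155/3, so price P = 118 - 155/3 = 199/3.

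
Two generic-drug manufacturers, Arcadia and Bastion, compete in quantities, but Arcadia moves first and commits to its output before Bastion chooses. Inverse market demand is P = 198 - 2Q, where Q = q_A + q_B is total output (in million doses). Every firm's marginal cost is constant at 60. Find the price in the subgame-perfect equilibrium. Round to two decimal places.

94.50

The follower Bastion best-responds to any q_A: π_B = (198 - 2Q)q_B - 60q_B.
Setting the follower's marginal profit to zero, 138 - 2q_A - 4q_B = 0, i.e. q_B = (138 - 2q_A)/4.
The leader anticipates this reaction. Substituting into P = 198 - 2Q gives P = 129 - q_A, so π_A = (129 - q_A)q_A - 60q_A.
The leader's first-order condition 69 - 2q_A = 0 yields q_A = 69/2.
Then q_B = (138 - 2·(69/2))/4 = 69/4.
Total output Q = 207/4, so price P = 198 - 2·(207/4) = 189/2.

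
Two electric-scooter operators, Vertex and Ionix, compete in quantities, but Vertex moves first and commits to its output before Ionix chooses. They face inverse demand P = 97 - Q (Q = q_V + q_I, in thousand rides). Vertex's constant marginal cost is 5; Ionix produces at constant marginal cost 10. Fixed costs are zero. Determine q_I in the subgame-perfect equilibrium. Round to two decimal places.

The follower Ionix best-responds to any q_V: π_I = (97 - Q)q_I - 10q_I.
Setting the follower's marginal profit to zero, 87 - q_V - 2q_I = 0, i.e. q_I = (87 - q_V)/2.
Vertex substitutes q_I(q_V) into its own profit: π_V = q_V(97 - q_V - (87 - q_V)/2) - 5q_V = (107/2 - (1/2)q_V)q_V - 5q_V.
Maximising: ∂π_V/∂q_V = 97/2 - q_V = 0, giving q_V = 97/2.
Then q_I = (87 - 97/2)/2 = 77/4.

19.25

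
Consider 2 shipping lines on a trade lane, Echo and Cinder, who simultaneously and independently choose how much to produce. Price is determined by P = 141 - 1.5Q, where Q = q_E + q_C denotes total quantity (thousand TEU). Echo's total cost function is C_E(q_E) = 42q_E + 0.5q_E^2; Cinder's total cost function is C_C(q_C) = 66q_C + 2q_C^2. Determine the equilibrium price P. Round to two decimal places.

98.36

Echo's profit: π_E = (141 - 1.5Q)q_E - (42q_E + (1/2)q_E²). Setting ∂π_E/∂q_E = 0: 99 - 4q_E - (3/2)(q_C) = 0.
Cinder's profit: π_C = (141 - 1.5Q)q_C - (66q_C + 2q_C²). Setting ∂π_C/∂q_C = 0: 75 - 7q_C - (3/2)(q_E) = 0.
Rearranging gives the reaction functions q_E = (99 - (3/2)q_C)/4 and q_C = (75 - (3/2)q_E)/7.
Solving the pair: q_E = 22.5437, q_C = 606/103.
Total output Q = 28.4272, so price P = 141 - (3/2)·28.4272 = 98.3592.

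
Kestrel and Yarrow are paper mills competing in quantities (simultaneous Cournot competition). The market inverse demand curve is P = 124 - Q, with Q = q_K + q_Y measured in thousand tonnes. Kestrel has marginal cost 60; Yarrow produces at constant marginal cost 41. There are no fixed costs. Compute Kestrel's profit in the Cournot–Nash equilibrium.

Kestrel's profit: π_K = (124 - Q)q_K - (60q_K). Setting ∂π_K/∂q_K = 0: 64 - 2q_K - (q_Y) = 0.
Yarrow's profit: π_Y = (124 - Q)q_Y - (41q_Y). Setting ∂π_Y/∂q_Y = 0: 83 - 2q_Y - (q_K) = 0.
Best responses: q_K = (64 - q_Y)/2, q_Y = (83 - q_K)/2.
Solving the pair: q_K = 15, q_Y = 34.
Price P = 124 - 49 = 75.
Kestrel's profit: (75 - 60)·15 = 225.

225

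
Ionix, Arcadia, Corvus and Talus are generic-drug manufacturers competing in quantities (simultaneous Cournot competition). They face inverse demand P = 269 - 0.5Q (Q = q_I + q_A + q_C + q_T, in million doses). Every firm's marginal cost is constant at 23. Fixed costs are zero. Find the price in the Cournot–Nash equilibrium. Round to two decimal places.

Each firm earns π_i = (269 - 0.5Q)q_i - 23q_i.
Setting ∂π_i/∂q_i = 0 with rivals' quantities fixed: 246 - q_i - (1/2)·Σ_{j≠i} q_j = 0.
With identical firms every q_j equals q_i, so Σ_{j≠i} q_j = 3q_i and 246 = (5/2)q_i, giving q_i = 492/5.
Total output Q = 1968/5, so price P = 269 - (1/2)·(1968/5) = 361/5.

72.20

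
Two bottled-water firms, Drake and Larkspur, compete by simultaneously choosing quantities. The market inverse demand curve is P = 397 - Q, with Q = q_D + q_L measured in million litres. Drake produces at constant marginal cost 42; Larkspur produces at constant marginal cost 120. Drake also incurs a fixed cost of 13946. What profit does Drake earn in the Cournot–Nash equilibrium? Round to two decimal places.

Drake's profit: π_D = (397 - Q)q_D - (42q_D). Setting ∂π_D/∂q_D = 0: 355 - 2q_D - (q_L) = 0.
Larkspur's profit: π_L = (397 - Q)q_L - (120q_L). Setting ∂π_L/∂q_L = 0: 277 - 2q_L - (q_D) = 0.
Rearranging gives the reaction functions q_D = (355 - q_L)/2 and q_L = (277 - q_D)/2.
Solving the pair: q_D = 433/3, q_L = 199/3.
Price P = 397 - 632/3 = 559/3.
Drake's profit: (559/3 - 42)·(433/3) - 13946 = 6886.1111.

6886.11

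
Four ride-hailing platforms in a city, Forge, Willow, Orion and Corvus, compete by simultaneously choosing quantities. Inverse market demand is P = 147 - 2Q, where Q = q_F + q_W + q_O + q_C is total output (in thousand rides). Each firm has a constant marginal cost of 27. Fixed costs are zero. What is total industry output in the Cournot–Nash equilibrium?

48

A representative firm's profit is π_i = q_i(147 - 2Q) - 27q_i.
Setting ∂π_i/∂q_i = 0 with rivals' quantities fixed: 120 - 4q_i - 2·Σ_{j≠i} q_j = 0.
With identical firms every q_j equals q_i, so Σ_{j≠i} q_j = 3q_i and 120 = 10q_i, giving q_i = 12.
Total output Q = 12 + 12 + 12 + 12 = 48.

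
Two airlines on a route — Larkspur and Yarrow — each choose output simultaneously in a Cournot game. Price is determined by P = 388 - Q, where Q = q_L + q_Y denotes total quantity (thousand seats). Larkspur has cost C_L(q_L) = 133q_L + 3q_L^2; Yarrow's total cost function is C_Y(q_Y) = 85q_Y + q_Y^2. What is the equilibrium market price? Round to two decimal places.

294.90

Larkspur's profit: π_L = (388 - Q)q_L - (133q_L + 3q_L²). Setting ∂π_L/∂q_L = 0: 255 - 8q_L - (q_Y) = 0.
Yarrow's first-order condition: 303 - 4q_Y - (q_L) = 0.
Best responses: q_L = (255 - q_Y)/8, q_Y = (303 - q_L)/4.
Substituting one into the other gives q_L = 717/31 and q_Y = 69.9677.
Total output Q = 93.0968, so price P = 388 - 93.0968 = 294.9032.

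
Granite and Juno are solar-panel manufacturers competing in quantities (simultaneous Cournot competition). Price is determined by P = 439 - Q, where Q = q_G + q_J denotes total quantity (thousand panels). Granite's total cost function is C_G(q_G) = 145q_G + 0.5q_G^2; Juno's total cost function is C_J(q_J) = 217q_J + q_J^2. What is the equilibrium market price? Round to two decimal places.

Granite's profit: π_G = (439 - Q)q_G - (145q_G + (1/2)q_G²). Setting ∂π_G/∂q_G = 0: 294 - 3q_G - (q_J) = 0.
Juno's profit: π_J = (439 - Q)q_J - (217q_J + q_J²). Setting ∂π_J/∂q_J = 0: 222 - 4q_J - (q_G) = 0.
So q_G = (294 - q_J)/3 and q_J = (222 - q_G)/4.
Solving the pair: q_G = 954/11, q_J = 372/11.
Total output Q = 1326/11, so price P = 439 - 1326/11 = 318.4545.

318.45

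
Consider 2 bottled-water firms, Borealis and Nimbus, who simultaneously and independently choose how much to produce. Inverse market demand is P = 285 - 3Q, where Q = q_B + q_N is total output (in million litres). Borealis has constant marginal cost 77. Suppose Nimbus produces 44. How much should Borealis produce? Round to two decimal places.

With the rival's output fixed at 44, Borealis's profit is π_B = (285 - 3·44 - 3q_B)q_B - (77q_B) = (153 - 3q_B)q_B - (77q_B).
∂π_B/∂q_B = 76 - 6q_B = 0, so q_B = 38/3.

12.67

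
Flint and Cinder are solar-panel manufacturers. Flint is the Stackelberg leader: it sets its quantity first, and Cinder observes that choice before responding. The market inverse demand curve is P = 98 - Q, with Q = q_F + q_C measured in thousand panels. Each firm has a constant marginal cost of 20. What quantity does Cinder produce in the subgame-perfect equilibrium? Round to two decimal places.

19.50

The follower Cinder best-responds to any q_F: π_C = (98 - Q)q_C - 20q_C.
Setting the follower's marginal profit to zero, 78 - q_F - 2q_C = 0, i.e. q_C = (78 - q_F)/2.
Flint substitutes q_C(q_F) into its own profit: π_F = q_F(98 - q_F - (78 - q_F)/2) - 20q_F = (59 - (1/2)q_F)q_F - 20q_F.
Maximising: ∂π_F/∂q_F = 39 - q_F = 0, giving q_F = 39.
Then q_C = (78 - 39)/2 = 39/2.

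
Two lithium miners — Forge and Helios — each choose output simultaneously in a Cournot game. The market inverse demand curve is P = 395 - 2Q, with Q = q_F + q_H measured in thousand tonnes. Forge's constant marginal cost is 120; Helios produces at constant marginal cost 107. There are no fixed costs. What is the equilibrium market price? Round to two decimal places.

Forge's profit: π_F = (395 - 2Q)q_F - (120q_F). Setting ∂π_F/∂q_F = 0: 275 - 4q_F - 2(q_H) = 0.
Helios's profit: π_H = (395 - 2Q)q_H - (107q_H). Setting ∂π_H/∂q_H = 0: 288 - 4q_H - 2(q_F) = 0.
Best responses: q_F = (275 - 2q_H)/4, q_H = (288 - 2q_F)/4.
Solving the pair: q_F = 131/3, q_H = 301/6.
Total output Q = 563/6, so price P = 395 - 2·(563/6) = 622/3.

207.33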